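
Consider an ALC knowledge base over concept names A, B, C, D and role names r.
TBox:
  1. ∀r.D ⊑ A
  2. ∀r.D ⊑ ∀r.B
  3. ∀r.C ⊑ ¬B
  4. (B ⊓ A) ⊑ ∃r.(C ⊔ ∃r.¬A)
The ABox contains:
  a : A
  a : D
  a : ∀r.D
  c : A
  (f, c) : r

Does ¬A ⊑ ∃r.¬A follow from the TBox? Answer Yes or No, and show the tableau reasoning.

No

1. ¬A ⊑ ∃r.¬A  ⇔  (¬A ⊓ ∀r.A) unsat w.r.t. T
   open: L(x₀) ⊇ {¬A, ∀r.A, ∃r.¬C, ∃r.¬D} (+ ∃-successors)
2. Hence ¬A ⊑ ∃r.¬A: not entailed.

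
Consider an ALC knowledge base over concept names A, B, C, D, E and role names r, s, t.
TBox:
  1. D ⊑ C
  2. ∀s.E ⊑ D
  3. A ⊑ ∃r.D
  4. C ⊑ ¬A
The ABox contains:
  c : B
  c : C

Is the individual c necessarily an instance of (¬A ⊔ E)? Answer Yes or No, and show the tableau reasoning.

Yes

1. c : (¬A ⊔ E)?  L(c) = {B, C} ∪ {(A ⊓ ¬E)}
   clash {A, ¬A} at c — c ∈ (¬A ⊔ E)
2. Hence c : (¬A ⊔ E): entailed.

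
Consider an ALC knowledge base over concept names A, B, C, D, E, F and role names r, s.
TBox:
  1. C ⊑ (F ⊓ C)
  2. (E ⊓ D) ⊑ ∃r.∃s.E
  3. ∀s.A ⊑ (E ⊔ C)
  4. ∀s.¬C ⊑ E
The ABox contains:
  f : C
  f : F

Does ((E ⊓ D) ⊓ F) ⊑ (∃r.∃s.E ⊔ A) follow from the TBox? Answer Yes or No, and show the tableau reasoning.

1. ((E ⊓ D) ⊓ F) ⊑ (∃r.∃s.E ⊔ A)  ⇔  (((E ⊓ D) ⊓ F) ⊓ (∀r.∀s.¬E ⊓ ¬A)) unsat w.r.t. T
   all branches close; clash {E, ¬E} at an ∃-successor
2. Hence ((E ⊓ D) ⊓ F) ⊑ (∃r.∃s.E ⊔ A): entailed.

Yes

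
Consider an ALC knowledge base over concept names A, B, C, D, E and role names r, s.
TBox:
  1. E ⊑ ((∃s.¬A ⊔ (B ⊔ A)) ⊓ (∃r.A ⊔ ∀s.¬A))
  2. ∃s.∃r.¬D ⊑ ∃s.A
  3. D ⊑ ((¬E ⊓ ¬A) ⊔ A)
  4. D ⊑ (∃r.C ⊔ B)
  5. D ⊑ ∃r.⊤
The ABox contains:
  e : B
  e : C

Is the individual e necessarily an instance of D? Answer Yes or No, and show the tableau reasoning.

1. e : D?  L(e) = {B, C} ∪ {¬D}
   open: L(e) ⊇ {B, C, ¬D, ¬E, ∀s.∀r.D} — e ∉ D possible
2. Hence e : D: not entailed.

No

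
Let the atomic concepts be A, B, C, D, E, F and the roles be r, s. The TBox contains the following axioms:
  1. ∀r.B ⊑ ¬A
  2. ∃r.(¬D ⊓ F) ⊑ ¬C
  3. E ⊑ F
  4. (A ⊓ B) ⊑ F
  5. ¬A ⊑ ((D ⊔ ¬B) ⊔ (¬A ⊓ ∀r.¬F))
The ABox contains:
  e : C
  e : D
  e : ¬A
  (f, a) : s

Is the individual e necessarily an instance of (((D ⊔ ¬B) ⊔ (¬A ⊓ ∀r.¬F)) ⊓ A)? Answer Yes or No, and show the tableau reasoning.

No

1. e : (((D ⊔ ¬B) ⊔ (¬A ⊓ ∀r.¬F)) ⊓ A)?  L(e) = {C, D, ¬A} ∪ {(((¬D ⊓ B) ⊓ (A ⊔ ∃r.F)) ⊔ ¬A)}
   apply at e: ¬A⊑((D ⊔ ¬B) ⊔ (¬A ⊓ ∀r.¬F))
   open: L(e) ⊇ {C, D, ¬A, ¬E, ∀r.(D ⊔ ¬F)} — e ∉ (((D ⊔ ¬B) ⊔ (¬A ⊓ ∀r.¬F)) ⊓ A) possible
2. Hence e : (((D ⊔ ¬B) ⊔ (¬A ⊓ ∀r.¬F)) ⊓ A): not entailed.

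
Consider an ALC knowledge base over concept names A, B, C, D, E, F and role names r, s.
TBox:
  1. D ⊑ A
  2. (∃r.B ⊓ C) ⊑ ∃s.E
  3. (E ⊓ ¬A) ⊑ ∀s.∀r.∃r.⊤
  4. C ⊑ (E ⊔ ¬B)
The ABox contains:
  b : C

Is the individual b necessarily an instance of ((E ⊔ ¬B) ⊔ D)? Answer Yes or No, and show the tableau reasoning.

Yes

1. b : ((E ⊔ ¬B) ⊔ D)?  L(b) = {C} ∪ {((¬E ⊓ B) ⊓ ¬D)}
   clash {B, ¬B} at b — b ∈ ((E ⊔ ¬B) ⊔ D)
2. Hence b : ((E ⊔ ¬B) ⊔ D): entailed.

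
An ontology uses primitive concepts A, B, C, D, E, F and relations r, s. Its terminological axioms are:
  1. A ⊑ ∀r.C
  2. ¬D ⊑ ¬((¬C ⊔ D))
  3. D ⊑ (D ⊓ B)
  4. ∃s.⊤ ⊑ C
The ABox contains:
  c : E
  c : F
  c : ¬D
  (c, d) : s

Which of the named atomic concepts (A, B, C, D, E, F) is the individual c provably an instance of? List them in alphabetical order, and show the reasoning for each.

1. c : A?  L(c) = {E, F, ¬D} ∪ {¬A}
   apply at c: ¬D⊑¬((¬C ⊔ D))
   open: L(c) ⊇ {C, E, F, ¬A, ¬D} — c ∉ A possible
2. c : B?  L(c) = {E, F, ¬D} ∪ {¬B}
   apply at c: ¬D⊑¬((¬C ⊔ D))
   open: L(c) ⊇ {C, E, F, ¬A, ¬B, …} — c ∉ B possible
3. c : C?  L(c) = {E, F, ¬D} ∪ {¬C}
   clash {C, ¬C} at c — c ∈ C
4. c : D?  L(c) = {E, F, ¬D} ∪ {¬D}
   apply at c: ¬D⊑¬((¬C ⊔ D))
   open: L(c) ⊇ {C, E, F, ¬A, ¬D} — c ∉ D possible
5. c : E?  L(c) = {E, F, ¬D} ∪ {¬E}
   clash {E, ¬E} at c — c ∈ E
6. c : F?  L(c) = {E, F, ¬D} ∪ {¬F}
   clash {F, ¬F} at c — c ∈ F
7. Entailed for c: {C, E, F}

{C, E, F}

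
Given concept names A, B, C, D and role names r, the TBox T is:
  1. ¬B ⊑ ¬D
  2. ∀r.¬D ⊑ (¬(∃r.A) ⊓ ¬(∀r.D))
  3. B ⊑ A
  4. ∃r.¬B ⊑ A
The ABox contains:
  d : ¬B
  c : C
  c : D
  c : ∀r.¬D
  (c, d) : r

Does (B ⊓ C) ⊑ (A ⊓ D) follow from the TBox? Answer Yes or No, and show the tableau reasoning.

1. (B ⊓ C) ⊑ (A ⊓ D)  ⇔  ((B ⊓ C) ⊓ (¬A ⊔ ¬D)) unsat w.r.t. T
   apply at x₀: B⊑A
   open: L(x₀) ⊇ {A, B, C, ¬D, ∃r.D} (+ ∃-successors)
2. Hence (B ⊓ C) ⊑ (A ⊓ D): not entailed.

No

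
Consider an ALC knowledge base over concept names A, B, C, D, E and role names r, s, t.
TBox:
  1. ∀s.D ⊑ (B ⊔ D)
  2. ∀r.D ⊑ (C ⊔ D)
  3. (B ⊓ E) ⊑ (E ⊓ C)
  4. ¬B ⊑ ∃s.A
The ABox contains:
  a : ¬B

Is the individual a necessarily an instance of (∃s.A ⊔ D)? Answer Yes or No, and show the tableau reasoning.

Yes

1. a : (∃s.A ⊔ D)?  L(a) = {¬B} ∪ {(∀s.¬A ⊓ ¬D)}
   clash {D, ¬D} at a — a ∈ (∃s.A ⊔ D)
2. Hence a : (∃s.A ⊔ D): entailed.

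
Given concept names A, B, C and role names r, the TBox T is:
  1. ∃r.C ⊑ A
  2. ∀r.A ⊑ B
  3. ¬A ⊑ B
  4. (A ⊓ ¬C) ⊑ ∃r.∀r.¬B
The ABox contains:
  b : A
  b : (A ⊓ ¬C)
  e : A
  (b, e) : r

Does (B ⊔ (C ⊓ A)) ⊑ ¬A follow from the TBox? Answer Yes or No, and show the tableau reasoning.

No

1. (B ⊔ (C ⊓ A)) ⊑ ¬A  ⇔  ((B ⊔ (C ⊓ A)) ⊓ A) unsat w.r.t. T
   open: L(x₀) ⊇ {A, B, C}
2. Hence (B ⊔ (C ⊓ A)) ⊑ ¬A: not entailed.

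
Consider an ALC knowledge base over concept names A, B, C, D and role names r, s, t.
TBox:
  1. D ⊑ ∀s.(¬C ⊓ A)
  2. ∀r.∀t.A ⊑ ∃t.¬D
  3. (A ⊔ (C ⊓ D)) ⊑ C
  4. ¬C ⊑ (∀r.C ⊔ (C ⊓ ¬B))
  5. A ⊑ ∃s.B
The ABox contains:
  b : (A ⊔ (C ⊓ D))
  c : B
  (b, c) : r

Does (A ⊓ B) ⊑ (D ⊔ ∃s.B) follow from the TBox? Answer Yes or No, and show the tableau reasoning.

Yes

1. (A ⊓ B) ⊑ (D ⊔ ∃s.B)  ⇔  ((A ⊓ B) ⊓ (¬D ⊓ ∀s.¬B)) unsat w.r.t. T
   all branches close; clash {B, ¬B} at an ∃-successor
2. Hence (A ⊓ B) ⊑ (D ⊔ ∃s.B): entailed.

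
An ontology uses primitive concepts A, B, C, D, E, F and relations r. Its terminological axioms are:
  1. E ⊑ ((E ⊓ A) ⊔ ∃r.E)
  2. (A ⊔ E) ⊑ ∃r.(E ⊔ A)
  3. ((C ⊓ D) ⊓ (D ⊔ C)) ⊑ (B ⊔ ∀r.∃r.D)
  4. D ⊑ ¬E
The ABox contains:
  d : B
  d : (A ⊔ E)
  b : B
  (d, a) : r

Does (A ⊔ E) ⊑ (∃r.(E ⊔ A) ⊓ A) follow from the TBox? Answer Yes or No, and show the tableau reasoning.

No

1. (A ⊔ E) ⊑ (∃r.(E ⊔ A) ⊓ A)  ⇔  ((A ⊔ E) ⊓ (∀r.(¬E ⊓ ¬A) ⊔ ¬A)) unsat w.r.t. T
   apply at x₀: (A ⊔ E)⊑∃r.(E ⊔ A)
   open: L(x₀) ⊇ {E, ¬A, ¬D, ∃r.(E ⊔ A), ∃r.E} (+ ∃-successors)
2. Hence (A ⊔ E) ⊑ (∃r.(E ⊔ A) ⊓ A): not entailed.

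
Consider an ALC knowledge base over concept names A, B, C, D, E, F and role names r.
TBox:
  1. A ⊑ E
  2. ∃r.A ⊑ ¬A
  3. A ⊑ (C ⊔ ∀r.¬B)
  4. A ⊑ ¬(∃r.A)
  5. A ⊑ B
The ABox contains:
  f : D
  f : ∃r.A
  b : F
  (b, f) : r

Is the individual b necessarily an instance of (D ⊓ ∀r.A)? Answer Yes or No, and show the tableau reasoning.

1. b : (D ⊓ ∀r.A)?  L(b) = {F} ∪ {(¬D ⊔ ∃r.¬A)}
   open: L(b) ⊇ {F, ¬A, ¬D} — b ∉ (D ⊓ ∀r.A) possible
2. Hence b : (D ⊓ ∀r.A): not entailed.

No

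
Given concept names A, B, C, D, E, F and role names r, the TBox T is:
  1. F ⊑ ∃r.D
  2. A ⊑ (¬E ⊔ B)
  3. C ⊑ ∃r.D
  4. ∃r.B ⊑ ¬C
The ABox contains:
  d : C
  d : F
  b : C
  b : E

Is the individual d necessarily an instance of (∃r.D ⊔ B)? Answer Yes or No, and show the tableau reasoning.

Yes

1. d : (∃r.D ⊔ B)?  L(d) = {C, F} ∪ {(∀r.¬D ⊓ ¬B)}
   clash {B, ¬B} at d — d ∈ (∃r.D ⊔ B)
2. Hence d : (∃r.D ⊔ B): entailed.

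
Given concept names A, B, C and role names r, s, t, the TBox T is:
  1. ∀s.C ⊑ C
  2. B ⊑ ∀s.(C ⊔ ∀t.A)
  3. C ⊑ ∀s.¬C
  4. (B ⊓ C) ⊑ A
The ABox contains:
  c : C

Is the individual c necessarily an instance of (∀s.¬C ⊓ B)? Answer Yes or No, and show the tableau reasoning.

1. c : (∀s.¬C ⊓ B)?  L(c) = {C} ∪ {(∃s.C ⊔ ¬B)}
   apply at c: C⊑∀s.¬C
   open: L(c) ⊇ {C, ¬B, ∀s.¬C} — c ∉ (∀s.¬C ⊓ B) possible
2. Hence c : (∀s.¬C ⊓ B): not entailed.

No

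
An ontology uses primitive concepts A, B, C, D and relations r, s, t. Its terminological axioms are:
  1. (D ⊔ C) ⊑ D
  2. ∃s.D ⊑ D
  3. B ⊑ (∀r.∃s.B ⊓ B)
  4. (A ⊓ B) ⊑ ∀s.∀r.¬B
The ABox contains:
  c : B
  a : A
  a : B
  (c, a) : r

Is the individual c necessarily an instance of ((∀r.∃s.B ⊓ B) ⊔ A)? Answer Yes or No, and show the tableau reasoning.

1. c : ((∀r.∃s.B ⊓ B) ⊔ A)?  L(c) = {B} ∪ {((∃r.∀s.¬B ⊔ ¬B) ⊓ ¬A)}
   clash {B, ¬B} at c — c ∈ ((∀r.∃s.B ⊓ B) ⊔ A)
2. Hence c : ((∀r.∃s.B ⊓ B) ⊔ A): entailed.

Yes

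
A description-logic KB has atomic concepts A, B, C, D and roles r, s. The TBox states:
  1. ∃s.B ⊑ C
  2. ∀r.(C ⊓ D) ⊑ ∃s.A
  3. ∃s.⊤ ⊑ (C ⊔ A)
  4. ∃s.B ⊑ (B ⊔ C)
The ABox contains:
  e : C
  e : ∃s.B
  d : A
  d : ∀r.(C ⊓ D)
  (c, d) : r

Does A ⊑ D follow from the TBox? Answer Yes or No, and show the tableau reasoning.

No

1. A ⊑ D  ⇔  (A ⊓ ¬D) unsat w.r.t. T
   open: L(x₀) ⊇ {A, ¬D, ∀s.¬B, ∀s.⊥, ∃r.(¬C ⊔ ¬D)} (+ ∃-successors)
2. Hence A ⊑ D: not entailed.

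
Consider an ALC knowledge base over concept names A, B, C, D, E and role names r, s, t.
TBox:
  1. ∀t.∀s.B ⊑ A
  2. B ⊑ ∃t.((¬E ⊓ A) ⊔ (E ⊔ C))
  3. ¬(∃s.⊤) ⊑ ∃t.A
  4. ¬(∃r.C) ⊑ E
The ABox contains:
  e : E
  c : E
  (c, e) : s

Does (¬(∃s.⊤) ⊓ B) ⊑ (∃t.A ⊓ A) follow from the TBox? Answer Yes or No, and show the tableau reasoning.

1. (¬(∃s.⊤) ⊓ B) ⊑ (∃t.A ⊓ A)  ⇔  ((∀s.⊥ ⊓ B) ⊓ (∀t.¬A ⊔ ¬A)) unsat w.r.t. T
   apply at x₀: B⊑∃t.((¬E ⊓ A) ⊔ (E ⊔ C)); ¬(∃s.⊤)⊑∃t.A
   open: L(x₀) ⊇ {B, ¬A, ∀s.⊥, ∃r.C, ∃t.((¬E ⊓ A) ⊔ (E ⊔ C)), …} (+ ∃-successors)
2. Hence (¬(∃s.⊤) ⊓ B) ⊑ (∃t.A ⊓ A): not entailed.

No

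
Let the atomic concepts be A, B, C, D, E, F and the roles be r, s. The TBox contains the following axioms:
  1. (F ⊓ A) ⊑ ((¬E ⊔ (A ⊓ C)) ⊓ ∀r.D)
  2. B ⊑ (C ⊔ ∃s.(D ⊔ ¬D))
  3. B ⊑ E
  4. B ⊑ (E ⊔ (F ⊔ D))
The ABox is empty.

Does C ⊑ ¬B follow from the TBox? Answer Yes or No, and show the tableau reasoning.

1. C ⊑ ¬B  ⇔  (C ⊓ B) unsat w.r.t. T
   apply at x₀: B⊑(C ⊔ ∃s.(D ⊔ ¬D)); B⊑E; B⊑(E ⊔ (F ⊔ D))
   open: L(x₀) ⊇ {B, C, E, ¬F}
2. Hence C ⊑ ¬B: not entailed.

No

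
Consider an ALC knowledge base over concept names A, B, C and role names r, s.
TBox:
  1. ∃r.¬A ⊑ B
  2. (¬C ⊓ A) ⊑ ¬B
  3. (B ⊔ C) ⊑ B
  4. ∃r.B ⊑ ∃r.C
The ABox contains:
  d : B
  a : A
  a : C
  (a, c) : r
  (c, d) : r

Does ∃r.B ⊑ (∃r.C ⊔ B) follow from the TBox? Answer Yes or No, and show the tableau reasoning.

Yes

1. ∃r.B ⊑ (∃r.C ⊔ B)  ⇔  (∃r.B ⊓ (∀r.¬C ⊓ ¬B)) unsat w.r.t. T
   all branches close; clash {B, ¬B} at x₀
2. Hence ∃r.B ⊑ (∃r.C ⊔ B): entailed.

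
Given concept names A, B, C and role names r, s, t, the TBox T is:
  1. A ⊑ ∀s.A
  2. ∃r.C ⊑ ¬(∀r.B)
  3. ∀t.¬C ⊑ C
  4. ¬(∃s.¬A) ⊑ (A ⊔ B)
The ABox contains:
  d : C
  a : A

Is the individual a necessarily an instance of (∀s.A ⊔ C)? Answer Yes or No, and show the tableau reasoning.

1. a : (∀s.A ⊔ C)?  L(a) = {A} ∪ {(∃s.¬A ⊓ ¬C)}
   clash {C, ¬C} at a — a ∈ (∀s.A ⊔ C)
2. Hence a : (∀s.A ⊔ C): entailed.

Yes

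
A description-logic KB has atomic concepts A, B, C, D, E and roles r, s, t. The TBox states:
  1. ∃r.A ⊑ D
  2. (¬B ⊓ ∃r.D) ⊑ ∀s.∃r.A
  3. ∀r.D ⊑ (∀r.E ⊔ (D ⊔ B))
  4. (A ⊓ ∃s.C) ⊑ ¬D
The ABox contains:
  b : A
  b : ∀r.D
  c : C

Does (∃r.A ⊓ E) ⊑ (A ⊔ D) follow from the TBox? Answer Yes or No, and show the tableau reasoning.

Yes

1. (∃r.A ⊓ E) ⊑ (A ⊔ D)  ⇔  ((∃r.A ⊓ E) ⊓ (¬A ⊓ ¬D)) unsat w.r.t. T
   all branches close; clash {D, ¬D} at x₀
2. Hence (∃r.A ⊓ E) ⊑ (A ⊔ D): entailed.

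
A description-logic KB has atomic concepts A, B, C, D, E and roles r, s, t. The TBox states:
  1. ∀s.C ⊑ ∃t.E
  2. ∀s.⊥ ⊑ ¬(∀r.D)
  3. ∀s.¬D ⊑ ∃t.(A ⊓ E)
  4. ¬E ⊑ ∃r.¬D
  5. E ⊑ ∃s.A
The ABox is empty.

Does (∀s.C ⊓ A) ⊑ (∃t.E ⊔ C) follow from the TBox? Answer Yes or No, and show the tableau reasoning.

Yes

1. (∀s.C ⊓ A) ⊑ (∃t.E ⊔ C)  ⇔  ((∀s.C ⊓ A) ⊓ (∀t.¬E ⊓ ¬C)) unsat w.r.t. T
   all branches close; clash {E, ¬E} at an ∃-successor
2. Hence (∀s.C ⊓ A) ⊑ (∃t.E ⊔ C): entailed.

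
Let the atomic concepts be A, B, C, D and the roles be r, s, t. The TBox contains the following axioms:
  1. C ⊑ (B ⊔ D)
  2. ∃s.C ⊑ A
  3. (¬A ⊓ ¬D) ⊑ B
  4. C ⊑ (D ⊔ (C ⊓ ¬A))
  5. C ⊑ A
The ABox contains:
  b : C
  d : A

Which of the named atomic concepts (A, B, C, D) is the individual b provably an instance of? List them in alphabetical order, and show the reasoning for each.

1. b : A?  L(b) = {C} ∪ {¬A}
   clash {A, ¬A} at b — b ∈ A
2. b : B?  L(b) = {C} ∪ {¬B}
   apply at b: C⊑(B ⊔ D); C⊑(D ⊔ (C ⊓ ¬A)); C⊑A
   open: L(b) ⊇ {A, C, D, ¬B} — b ∉ B possible
3. b : C?  L(b) = {C} ∪ {¬C}
   clash {C, ¬C} at b — b ∈ C
4. b : D?  L(b) = {C} ∪ {¬D}
   clash {A, ¬A} at b — b ∈ D
5. Entailed for b: {A, C, D}

{A, C, D}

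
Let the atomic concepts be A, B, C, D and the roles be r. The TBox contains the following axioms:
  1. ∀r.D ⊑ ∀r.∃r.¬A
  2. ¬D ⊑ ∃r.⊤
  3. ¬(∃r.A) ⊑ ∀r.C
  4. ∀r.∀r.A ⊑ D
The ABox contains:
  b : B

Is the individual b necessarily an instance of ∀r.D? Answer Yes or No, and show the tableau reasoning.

1. b : ∀r.D?  L(b) = {B} ∪ {∃r.¬D}
   open: L(b) ⊇ {B, D, ∃r.A, ∃r.¬D} (+ ∃-successors) — b ∉ ∀r.D possible
2. Hence b : ∀r.D: not entailed.

No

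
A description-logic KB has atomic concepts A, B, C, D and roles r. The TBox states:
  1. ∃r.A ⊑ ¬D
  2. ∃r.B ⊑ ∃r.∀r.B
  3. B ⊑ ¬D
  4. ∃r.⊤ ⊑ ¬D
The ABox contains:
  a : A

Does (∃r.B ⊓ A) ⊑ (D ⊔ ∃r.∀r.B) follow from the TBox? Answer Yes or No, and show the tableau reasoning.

Yes

1. (∃r.B ⊓ A) ⊑ (D ⊔ ∃r.∀r.B)  ⇔  ((∃r.B ⊓ A) ⊓ (¬D ⊓ ∀r.∃r.¬B)) unsat w.r.t. T
   all branches close; clash {B, ¬B} at an ∃-successor
2. Hence (∃r.B ⊓ A) ⊑ (D ⊔ ∃r.∀r.B): entailed.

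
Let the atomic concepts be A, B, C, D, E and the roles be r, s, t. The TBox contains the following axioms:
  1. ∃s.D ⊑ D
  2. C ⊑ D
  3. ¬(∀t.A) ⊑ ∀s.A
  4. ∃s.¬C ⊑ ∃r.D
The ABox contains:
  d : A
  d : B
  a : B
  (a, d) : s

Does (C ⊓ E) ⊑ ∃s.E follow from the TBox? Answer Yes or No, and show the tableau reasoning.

No

1. (C ⊓ E) ⊑ ∃s.E  ⇔  ((C ⊓ E) ⊓ ∀s.¬E) unsat w.r.t. T
   apply at x₀: C⊑D
   open: L(x₀) ⊇ {C, D, E, ∀s.C, ∀s.¬E, …}
2. Hence (C ⊓ E) ⊑ ∃s.E: not entailed.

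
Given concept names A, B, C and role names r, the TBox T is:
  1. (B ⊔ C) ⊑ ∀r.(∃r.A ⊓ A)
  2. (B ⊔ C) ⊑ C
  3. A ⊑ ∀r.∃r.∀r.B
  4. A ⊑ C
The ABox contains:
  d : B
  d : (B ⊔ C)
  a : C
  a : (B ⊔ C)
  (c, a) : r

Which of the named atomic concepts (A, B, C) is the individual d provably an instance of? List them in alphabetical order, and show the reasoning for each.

1. d : A?  L(d) = {B, (B ⊔ C)} ∪ {¬A}
   apply at d: (B ⊔ C)⊑∀r.(∃r.A ⊓ A); (B ⊔ C)⊑C
   open: L(d) ⊇ {B, C, ¬A, ∀r.(∃r.A ⊓ A)} — d ∉ A possible
2. d : B?  L(d) = {B, (B ⊔ C)} ∪ {¬B}
   clash {B, ¬B} at d — d ∈ B
3. d : C?  L(d) = {B, (B ⊔ C)} ∪ {¬C}
   clash {C, ¬C} at d — d ∈ C
4. Entailed for d: {B, C}

{B, C}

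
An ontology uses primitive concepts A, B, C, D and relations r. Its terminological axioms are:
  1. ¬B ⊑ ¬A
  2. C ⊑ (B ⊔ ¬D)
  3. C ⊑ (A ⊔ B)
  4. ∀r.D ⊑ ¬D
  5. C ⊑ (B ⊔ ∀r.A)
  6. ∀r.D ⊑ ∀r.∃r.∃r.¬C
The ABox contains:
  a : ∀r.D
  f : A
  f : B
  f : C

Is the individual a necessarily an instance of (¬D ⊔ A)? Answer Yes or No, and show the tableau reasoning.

Yes

1. a : (¬D ⊔ A)?  L(a) = {∀r.D} ∪ {(D ⊓ ¬A)}
   clash {D, ¬D} at a — a ∈ (¬D ⊔ A)
2. Hence a : (¬D ⊔ A): entailed.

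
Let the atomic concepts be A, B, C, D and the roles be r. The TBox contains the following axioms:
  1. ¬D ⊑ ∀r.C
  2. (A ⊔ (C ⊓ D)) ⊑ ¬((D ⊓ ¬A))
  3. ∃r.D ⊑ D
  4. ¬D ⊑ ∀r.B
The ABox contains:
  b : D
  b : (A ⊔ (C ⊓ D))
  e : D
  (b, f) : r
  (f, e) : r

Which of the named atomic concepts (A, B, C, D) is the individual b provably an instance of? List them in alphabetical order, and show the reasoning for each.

{A, D}

1. b : A?  L(b) = {D, (A ⊔ (C ⊓ D))} ∪ {¬A}
   clash {A, ¬A} at b — b ∈ A
2. b : B?  L(b) = {D, (A ⊔ (C ⊓ D))} ∪ {¬B}
   apply at b: (A ⊔ (C ⊓ D))⊑¬((D ⊓ ¬A))
   open: L(b) ⊇ {A, D, ¬B} — b ∉ B possible
3. b : C?  L(b) = {D, (A ⊔ (C ⊓ D))} ∪ {¬C}
   apply at b: (A ⊔ (C ⊓ D))⊑¬((D ⊓ ¬A))
   open: L(b) ⊇ {A, D, ¬C} — b ∉ C possible
4. b : D?  L(b) = {D, (A ⊔ (C ⊓ D))} ∪ {¬D}
   clash {D, ¬D} at b — b ∈ D
5. Entailed for b: {A, D}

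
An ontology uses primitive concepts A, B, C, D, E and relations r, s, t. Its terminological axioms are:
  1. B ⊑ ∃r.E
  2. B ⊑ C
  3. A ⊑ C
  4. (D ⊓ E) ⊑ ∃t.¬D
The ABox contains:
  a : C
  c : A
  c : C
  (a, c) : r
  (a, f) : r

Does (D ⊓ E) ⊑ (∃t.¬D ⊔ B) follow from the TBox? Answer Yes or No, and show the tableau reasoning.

1. (D ⊓ E) ⊑ (∃t.¬D ⊔ B)  ⇔  ((D ⊓ E) ⊓ (∀t.D ⊓ ¬B)) unsat w.r.t. T
   all branches close; clash {D, ¬D} at an ∃-successor
2. Hence (D ⊓ E) ⊑ (∃t.¬D ⊔ B): entailed.

Yes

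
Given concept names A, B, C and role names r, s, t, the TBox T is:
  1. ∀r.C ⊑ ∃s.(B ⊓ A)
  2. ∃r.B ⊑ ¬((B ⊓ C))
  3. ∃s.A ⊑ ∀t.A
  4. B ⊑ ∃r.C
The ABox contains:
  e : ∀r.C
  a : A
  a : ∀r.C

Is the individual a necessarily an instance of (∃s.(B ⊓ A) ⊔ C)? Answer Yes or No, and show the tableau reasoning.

Yes

1. a : (∃s.(B ⊓ A) ⊔ C)?  L(a) = {A, ∀r.C} ∪ {(∀s.(¬B ⊔ ¬A) ⊓ ¬C)}
   clash {A, ¬A} at an ∃-successor — a ∈ (∃s.(B ⊓ A) ⊔ C)
2. Hence a : (∃s.(B ⊓ A) ⊔ C): entailed.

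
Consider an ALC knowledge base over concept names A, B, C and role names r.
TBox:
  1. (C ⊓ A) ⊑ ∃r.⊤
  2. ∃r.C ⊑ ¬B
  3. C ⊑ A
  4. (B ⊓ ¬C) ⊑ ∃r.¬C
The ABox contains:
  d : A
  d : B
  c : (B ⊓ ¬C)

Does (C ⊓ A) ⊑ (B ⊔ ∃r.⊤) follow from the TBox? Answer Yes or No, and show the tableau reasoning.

1. (C ⊓ A) ⊑ (B ⊔ ∃r.⊤)  ⇔  ((C ⊓ A) ⊓ (¬B ⊓ ∀r.⊥)) unsat w.r.t. T
   all branches close; clash ⊥ at an ∃-successor
2. Hence (C ⊓ A) ⊑ (B ⊔ ∃r.⊤): entailed.

Yes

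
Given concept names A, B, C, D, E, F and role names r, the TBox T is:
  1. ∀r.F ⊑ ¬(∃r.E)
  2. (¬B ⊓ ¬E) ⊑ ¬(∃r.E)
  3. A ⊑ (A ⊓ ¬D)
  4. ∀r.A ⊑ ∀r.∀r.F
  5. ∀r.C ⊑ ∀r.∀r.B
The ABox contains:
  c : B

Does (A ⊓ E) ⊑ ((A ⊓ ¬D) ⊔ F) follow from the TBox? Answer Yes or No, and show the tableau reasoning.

1. (A ⊓ E) ⊑ ((A ⊓ ¬D) ⊔ F)  ⇔  ((A ⊓ E) ⊓ ((¬A ⊔ D) ⊓ ¬F)) unsat w.r.t. T
   all branches close; clash {D, ¬D} at x₀
2. Hence (A ⊓ E) ⊑ ((A ⊓ ¬D) ⊔ F): entailed.

Yes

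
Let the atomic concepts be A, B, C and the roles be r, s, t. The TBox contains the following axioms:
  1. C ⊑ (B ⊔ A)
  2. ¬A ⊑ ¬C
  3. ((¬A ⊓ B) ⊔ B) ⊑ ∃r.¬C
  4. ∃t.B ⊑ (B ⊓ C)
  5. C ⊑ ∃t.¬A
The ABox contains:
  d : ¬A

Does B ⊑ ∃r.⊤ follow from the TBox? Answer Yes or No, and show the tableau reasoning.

1. B ⊑ ∃r.⊤  ⇔  (B ⊓ ∀r.⊥) unsat w.r.t. T
   all branches close; clash {C, ¬C} at x₀
2. Hence B ⊑ ∃r.⊤: entailed.

Yes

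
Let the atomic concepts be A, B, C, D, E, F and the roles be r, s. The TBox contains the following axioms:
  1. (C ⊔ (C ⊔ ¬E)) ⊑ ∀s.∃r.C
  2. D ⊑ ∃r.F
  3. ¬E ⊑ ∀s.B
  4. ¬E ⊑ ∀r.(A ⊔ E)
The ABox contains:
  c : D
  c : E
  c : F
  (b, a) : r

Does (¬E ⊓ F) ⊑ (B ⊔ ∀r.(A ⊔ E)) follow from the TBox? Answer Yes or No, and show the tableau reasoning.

Yes

1. (¬E ⊓ F) ⊑ (B ⊔ ∀r.(A ⊔ E))  ⇔  ((¬E ⊓ F) ⊓ (¬B ⊓ ∃r.(¬A ⊓ ¬E))) unsat w.r.t. T
   all branches close; clash {E, ¬E} at an ∃-successor
2. Hence (¬E ⊓ F) ⊑ (B ⊔ ∀r.(A ⊔ E)): entailed.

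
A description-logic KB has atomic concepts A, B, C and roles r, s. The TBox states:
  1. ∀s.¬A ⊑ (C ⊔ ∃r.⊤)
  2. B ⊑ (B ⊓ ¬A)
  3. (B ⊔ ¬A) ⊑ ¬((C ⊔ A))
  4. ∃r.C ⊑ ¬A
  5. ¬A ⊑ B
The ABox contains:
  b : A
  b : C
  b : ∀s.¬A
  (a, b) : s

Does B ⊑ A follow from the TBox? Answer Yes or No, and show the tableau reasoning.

1. B ⊑ A  ⇔  (B ⊓ ¬A) unsat w.r.t. T
   open: L(x₀) ⊇ {B, ¬A, ¬C, ∃s.A} (+ ∃-successors)
2. Hence B ⊑ A: not entailed.

No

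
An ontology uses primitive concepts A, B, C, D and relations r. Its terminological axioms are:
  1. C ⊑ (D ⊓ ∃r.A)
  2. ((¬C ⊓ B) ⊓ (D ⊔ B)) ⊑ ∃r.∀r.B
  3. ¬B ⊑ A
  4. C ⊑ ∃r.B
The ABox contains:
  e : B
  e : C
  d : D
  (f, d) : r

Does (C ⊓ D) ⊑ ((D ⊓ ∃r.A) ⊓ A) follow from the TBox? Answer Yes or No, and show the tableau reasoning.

1. (C ⊓ D) ⊑ ((D ⊓ ∃r.A) ⊓ A)  ⇔  ((C ⊓ D) ⊓ ((¬D ⊔ ∀r.¬A) ⊔ ¬A)) unsat w.r.t. T
   apply at x₀: C⊑(D ⊓ ∃r.A); C⊑∃r.B
   open: L(x₀) ⊇ {B, C, D, ¬A, ∃r.A, …} (+ ∃-successors)
2. Hence (C ⊓ D) ⊑ ((D ⊓ ∃r.A) ⊓ A): not entailed.

No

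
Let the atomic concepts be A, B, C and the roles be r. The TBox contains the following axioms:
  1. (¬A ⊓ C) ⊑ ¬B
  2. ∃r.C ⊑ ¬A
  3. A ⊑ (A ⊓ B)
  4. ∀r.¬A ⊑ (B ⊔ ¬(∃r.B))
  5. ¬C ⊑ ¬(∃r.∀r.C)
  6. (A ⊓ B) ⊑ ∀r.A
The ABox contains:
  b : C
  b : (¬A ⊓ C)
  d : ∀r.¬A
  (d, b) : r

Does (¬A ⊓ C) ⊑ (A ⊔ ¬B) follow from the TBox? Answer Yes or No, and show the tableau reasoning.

Yes

1. (¬A ⊓ C) ⊑ (A ⊔ ¬B)  ⇔  ((¬A ⊓ C) ⊓ (¬A ⊓ B)) unsat w.r.t. T
   all branches close; clash {B, ¬B} at x₀
2. Hence (¬A ⊓ C) ⊑ (A ⊔ ¬B): entailed.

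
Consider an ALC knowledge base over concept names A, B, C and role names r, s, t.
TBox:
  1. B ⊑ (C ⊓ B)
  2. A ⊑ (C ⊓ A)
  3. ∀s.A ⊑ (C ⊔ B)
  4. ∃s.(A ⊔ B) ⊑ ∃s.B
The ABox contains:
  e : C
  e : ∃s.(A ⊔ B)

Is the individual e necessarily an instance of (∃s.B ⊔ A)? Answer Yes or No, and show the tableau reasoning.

Yes

1. e : (∃s.B ⊔ A)?  L(e) = {C, ∃s.(A ⊔ B)} ∪ {(∀s.¬B ⊓ ¬A)}
   clash {B, ¬B} at an ∃-successor — e ∈ (∃s.B ⊔ A)
2. Hence e : (∃s.B ⊔ A): entailed.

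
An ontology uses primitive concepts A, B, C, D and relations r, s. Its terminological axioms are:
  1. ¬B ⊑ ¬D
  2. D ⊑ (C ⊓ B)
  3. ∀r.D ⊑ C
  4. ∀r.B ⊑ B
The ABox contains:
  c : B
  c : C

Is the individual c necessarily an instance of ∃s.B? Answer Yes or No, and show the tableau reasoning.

No

1. c : ∃s.B?  L(c) = {B, C} ∪ {∀s.¬B}
   open: L(c) ⊇ {B, C, ¬D, ∀s.¬B} — c ∉ ∃s.B possible
2. Hence c : ∃s.B: not entailed.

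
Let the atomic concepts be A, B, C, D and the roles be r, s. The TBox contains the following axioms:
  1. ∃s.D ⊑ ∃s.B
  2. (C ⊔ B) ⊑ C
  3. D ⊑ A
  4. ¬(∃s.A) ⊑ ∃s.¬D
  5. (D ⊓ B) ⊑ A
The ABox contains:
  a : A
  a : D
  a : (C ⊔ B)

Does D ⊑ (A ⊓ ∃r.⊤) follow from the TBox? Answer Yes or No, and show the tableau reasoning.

No

1. D ⊑ (A ⊓ ∃r.⊤)  ⇔  (D ⊓ (¬A ⊔ ∀r.⊥)) unsat w.r.t. T
   apply at x₀: D⊑A
   open: L(x₀) ⊇ {A, D, ¬B, ¬C, ∀r.⊥, …} (+ ∃-successors)
2. Hence D ⊑ (A ⊓ ∃r.⊤): not entailed.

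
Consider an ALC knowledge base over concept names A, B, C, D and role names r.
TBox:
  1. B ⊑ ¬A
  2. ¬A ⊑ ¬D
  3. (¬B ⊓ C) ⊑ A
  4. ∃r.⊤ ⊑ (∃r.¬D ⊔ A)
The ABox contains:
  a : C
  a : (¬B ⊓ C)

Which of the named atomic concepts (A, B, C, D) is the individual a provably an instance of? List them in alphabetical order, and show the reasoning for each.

{A, C}

1. a : A?  L(a) = {C, (¬B ⊓ C)} ∪ {¬A}
   clash {A, ¬A} at a — a ∈ A
2. a : B?  L(a) = {C, (¬B ⊓ C)} ∪ {¬B}
   apply at a: (¬B ⊓ C)⊑A
   open: L(a) ⊇ {A, C, ¬B, ∀r.⊥} — a ∉ B possible
3. a : C?  L(a) = {C, (¬B ⊓ C)} ∪ {¬C}
   clash {C, ¬C} at a — a ∈ C
4. a : D?  L(a) = {C, (¬B ⊓ C)} ∪ {¬D}
   apply at a: (¬B ⊓ C)⊑A
   open: L(a) ⊇ {A, C, ¬B, ¬D, ∀r.⊥} — a ∉ D possible
5. Entailed for a: {A, C}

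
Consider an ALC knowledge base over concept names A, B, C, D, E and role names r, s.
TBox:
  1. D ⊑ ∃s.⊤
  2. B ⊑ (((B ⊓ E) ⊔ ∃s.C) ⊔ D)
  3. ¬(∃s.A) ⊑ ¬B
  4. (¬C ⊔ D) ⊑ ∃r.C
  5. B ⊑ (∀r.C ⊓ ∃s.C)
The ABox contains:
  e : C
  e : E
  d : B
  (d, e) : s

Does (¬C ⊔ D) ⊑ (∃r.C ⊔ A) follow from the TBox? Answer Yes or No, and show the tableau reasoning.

Yes

1. (¬C ⊔ D) ⊑ (∃r.C ⊔ A)  ⇔  ((¬C ⊔ D) ⊓ (∀r.¬C ⊓ ¬A)) unsat w.r.t. T
   all branches close; clash {C, ¬C} at an ∃-successor
2. Hence (¬C ⊔ D) ⊑ (∃r.C ⊔ A): entailed.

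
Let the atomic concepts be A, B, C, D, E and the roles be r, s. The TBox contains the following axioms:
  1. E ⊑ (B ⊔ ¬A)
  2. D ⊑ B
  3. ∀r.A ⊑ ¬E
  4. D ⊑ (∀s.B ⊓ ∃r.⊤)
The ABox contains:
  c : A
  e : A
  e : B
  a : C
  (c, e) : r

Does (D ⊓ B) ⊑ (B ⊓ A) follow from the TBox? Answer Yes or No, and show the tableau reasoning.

No

1. (D ⊓ B) ⊑ (B ⊓ A)  ⇔  ((D ⊓ B) ⊓ (¬B ⊔ ¬A)) unsat w.r.t. T
   apply at x₀: D⊑(∀s.B ⊓ ∃r.⊤)
   open: L(x₀) ⊇ {B, D, ¬A, ¬E, ∀s.B, …} (+ ∃-successors)
2. Hence (D ⊓ B) ⊑ (B ⊓ A): not entailed.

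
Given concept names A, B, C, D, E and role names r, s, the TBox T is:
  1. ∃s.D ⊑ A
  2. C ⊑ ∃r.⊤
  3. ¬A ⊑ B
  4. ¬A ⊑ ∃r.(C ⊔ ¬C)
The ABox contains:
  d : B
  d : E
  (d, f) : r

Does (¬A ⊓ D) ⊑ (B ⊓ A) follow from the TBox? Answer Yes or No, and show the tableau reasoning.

1. (¬A ⊓ D) ⊑ (B ⊓ A)  ⇔  ((¬A ⊓ D) ⊓ (¬B ⊔ ¬A)) unsat w.r.t. T
   apply at x₀: ¬A⊑B; ¬A⊑∃r.(C ⊔ ¬C)
   open: L(x₀) ⊇ {B, D, ¬A, ¬C, ∀s.¬D, …} (+ ∃-successors)
2. Hence (¬A ⊓ D) ⊑ (B ⊓ A): not entailed.

No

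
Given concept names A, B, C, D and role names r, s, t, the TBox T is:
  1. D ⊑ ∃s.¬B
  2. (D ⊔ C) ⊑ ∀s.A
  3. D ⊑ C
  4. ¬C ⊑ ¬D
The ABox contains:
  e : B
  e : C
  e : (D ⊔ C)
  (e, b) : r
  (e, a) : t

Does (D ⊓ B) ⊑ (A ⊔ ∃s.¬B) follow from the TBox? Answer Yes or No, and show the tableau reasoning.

1. (D ⊓ B) ⊑ (A ⊔ ∃s.¬B)  ⇔  ((D ⊓ B) ⊓ (¬A ⊓ ∀s.B)) unsat w.r.t. T
   all branches close; clash {D, ¬D} at x₀
2. Hence (D ⊓ B) ⊑ (A ⊔ ∃s.¬B): entailed.

Yes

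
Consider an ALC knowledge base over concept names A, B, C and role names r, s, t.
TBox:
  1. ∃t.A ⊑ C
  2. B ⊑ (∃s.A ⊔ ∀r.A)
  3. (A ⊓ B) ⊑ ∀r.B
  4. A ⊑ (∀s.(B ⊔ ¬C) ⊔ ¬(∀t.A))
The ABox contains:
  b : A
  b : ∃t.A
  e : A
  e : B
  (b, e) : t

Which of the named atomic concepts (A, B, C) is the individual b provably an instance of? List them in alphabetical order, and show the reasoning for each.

1. b : A?  L(b) = {A, ∃t.A} ∪ {¬A}
   clash {A, ¬A} at b — b ∈ A
2. b : B?  L(b) = {A, ∃t.A} ∪ {¬B}
   apply at b: ∃t.A⊑C; A⊑(∀s.(B ⊔ ¬C) ⊔ ¬(∀t.A))
   open: L(b) ⊇ {A, C, ¬B, ∀s.(B ⊔ ¬C), ∃t.A} (+ ∃-successors) — b ∉ B possible
3. b : C?  L(b) = {A, ∃t.A} ∪ {¬C}
   clash {C, ¬C} at b — b ∈ C
4. Entailed for b: {A, C}

{A, C}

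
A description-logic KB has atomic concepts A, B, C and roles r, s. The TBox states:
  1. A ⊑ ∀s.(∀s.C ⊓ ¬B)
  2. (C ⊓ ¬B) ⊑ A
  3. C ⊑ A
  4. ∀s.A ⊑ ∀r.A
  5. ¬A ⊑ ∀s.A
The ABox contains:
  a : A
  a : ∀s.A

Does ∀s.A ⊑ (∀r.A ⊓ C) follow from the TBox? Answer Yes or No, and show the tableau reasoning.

1. ∀s.A ⊑ (∀r.A ⊓ C)  ⇔  (∀s.A ⊓ (∃r.¬A ⊔ ¬C)) unsat w.r.t. T
   apply at x₀: ∀s.A⊑∀r.A
   open: L(x₀) ⊇ {¬A, ¬C, ∀r.A, ∀s.A}
2. Hence ∀s.A ⊑ (∀r.A ⊓ C): not entailed.

No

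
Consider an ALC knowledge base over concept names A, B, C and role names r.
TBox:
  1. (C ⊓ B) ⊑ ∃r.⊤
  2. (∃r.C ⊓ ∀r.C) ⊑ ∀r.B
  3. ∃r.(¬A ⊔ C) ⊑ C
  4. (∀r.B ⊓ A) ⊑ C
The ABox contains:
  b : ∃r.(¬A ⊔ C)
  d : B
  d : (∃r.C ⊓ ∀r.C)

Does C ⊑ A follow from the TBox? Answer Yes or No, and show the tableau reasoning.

No

1. C ⊑ A  ⇔  (C ⊓ ¬A) unsat w.r.t. T
   open: L(x₀) ⊇ {C, ¬A, ¬B, ∀r.¬C}
2. Hence C ⊑ A: not entailed.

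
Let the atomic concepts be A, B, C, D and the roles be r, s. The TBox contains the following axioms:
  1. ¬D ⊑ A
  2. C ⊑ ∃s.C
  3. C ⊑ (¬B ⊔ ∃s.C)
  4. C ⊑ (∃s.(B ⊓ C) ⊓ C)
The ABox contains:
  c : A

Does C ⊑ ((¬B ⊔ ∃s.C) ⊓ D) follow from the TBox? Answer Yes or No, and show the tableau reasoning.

No

1. C ⊑ ((¬B ⊔ ∃s.C) ⊓ D)  ⇔  (C ⊓ ((B ⊓ ∀s.¬C) ⊔ ¬D)) unsat w.r.t. T
   apply at x₀: C⊑∃s.C; C⊑(¬B ⊔ ∃s.C); C⊑(∃s.(B ⊓ C) ⊓ C)
   open: L(x₀) ⊇ {A, C, ¬D, ∃s.(B ⊓ C), ∃s.C} (+ ∃-successors)
2. Hence C ⊑ ((¬B ⊔ ∃s.C) ⊓ D): not entailed.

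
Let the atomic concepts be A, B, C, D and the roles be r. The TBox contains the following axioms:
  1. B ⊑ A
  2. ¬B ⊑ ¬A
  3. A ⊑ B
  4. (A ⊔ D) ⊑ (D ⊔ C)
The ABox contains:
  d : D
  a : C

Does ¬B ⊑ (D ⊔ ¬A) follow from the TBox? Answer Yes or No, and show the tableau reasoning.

1. ¬B ⊑ (D ⊔ ¬A)  ⇔  (¬B ⊓ (¬D ⊓ A)) unsat w.r.t. T
   all branches close; clash {A, ¬A} at x₀
2. Hence ¬B ⊑ (D ⊔ ¬A): entailed.

Yes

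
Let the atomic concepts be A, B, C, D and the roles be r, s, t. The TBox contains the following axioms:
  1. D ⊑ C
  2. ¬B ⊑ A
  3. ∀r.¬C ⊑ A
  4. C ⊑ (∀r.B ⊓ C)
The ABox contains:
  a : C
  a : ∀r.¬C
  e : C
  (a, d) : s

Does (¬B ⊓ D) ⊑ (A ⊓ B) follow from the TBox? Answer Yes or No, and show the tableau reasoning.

1. (¬B ⊓ D) ⊑ (A ⊓ B)  ⇔  ((¬B ⊓ D) ⊓ (¬A ⊔ ¬B)) unsat w.r.t. T
   apply at x₀: D⊑C; ¬B⊑A
   open: L(x₀) ⊇ {A, C, D, ¬B, ∀r.B}
2. Hence (¬B ⊓ D) ⊑ (A ⊓ B): not entailed.

No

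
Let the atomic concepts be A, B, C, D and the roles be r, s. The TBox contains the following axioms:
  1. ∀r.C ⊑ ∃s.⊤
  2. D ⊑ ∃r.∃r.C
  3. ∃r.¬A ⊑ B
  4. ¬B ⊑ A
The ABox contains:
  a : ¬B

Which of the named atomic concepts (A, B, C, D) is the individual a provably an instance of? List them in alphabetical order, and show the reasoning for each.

1. a : A?  L(a) = {¬B} ∪ {¬A}
   clash {A, ¬A} at a — a ∈ A
2. a : B?  L(a) = {¬B} ∪ {¬B}
   apply at a: ¬B⊑A
   open: L(a) ⊇ {A, ¬B, ¬D, ∀r.A, ∃r.¬C} (+ ∃-successors) — a ∉ B possible
3. a : C?  L(a) = {¬B} ∪ {¬C}
   apply at a: ¬B⊑A
   open: L(a) ⊇ {A, ¬B, ¬C, ¬D, ∀r.A, …} (+ ∃-successors) — a ∉ C possible
4. a : D?  L(a) = {¬B} ∪ {¬D}
   apply at a: ¬B⊑A
   open: L(a) ⊇ {A, ¬B, ¬D, ∀r.A, ∃r.¬C} (+ ∃-successors) — a ∉ D possible
5. Entailed for a: {A}

{A}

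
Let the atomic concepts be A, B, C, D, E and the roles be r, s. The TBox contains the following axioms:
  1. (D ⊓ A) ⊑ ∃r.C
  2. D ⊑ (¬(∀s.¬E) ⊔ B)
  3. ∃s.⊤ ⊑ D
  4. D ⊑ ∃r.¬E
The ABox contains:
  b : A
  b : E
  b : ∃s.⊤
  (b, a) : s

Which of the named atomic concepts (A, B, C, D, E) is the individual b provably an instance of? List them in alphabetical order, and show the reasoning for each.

{A, D, E}

1. b : A?  L(b) = {A, E, ∃s.⊤} ∪ {¬A}
   clash {A, ¬A} at b — b ∈ A
2. b : B?  L(b) = {A, E, ∃s.⊤} ∪ {¬B}
   apply at b: ∃s.⊤⊑D
   open: L(b) ⊇ {A, D, E, ¬B, ∃r.C, …} (+ ∃-successors) — b ∉ B possible
3. b : C?  L(b) = {A, E, ∃s.⊤} ∪ {¬C}
   apply at b: ∃s.⊤⊑D
   open: L(b) ⊇ {A, D, E, ¬C, ∃r.C, …} (+ ∃-successors) — b ∉ C possible
4. b : D?  L(b) = {A, E, ∃s.⊤} ∪ {¬D}
   clash {D, ¬D} at b — b ∈ D
5. b : E?  L(b) = {A, E, ∃s.⊤} ∪ {¬E}
   clash {E, ¬E} at b — b ∈ E
6. Entailed for b: {A, D, E}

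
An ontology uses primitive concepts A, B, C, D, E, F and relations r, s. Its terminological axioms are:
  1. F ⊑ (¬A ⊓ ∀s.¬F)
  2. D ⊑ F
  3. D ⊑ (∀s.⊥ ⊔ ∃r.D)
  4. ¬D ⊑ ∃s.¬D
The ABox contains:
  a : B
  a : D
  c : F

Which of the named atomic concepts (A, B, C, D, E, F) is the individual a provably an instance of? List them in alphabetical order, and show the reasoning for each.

1. a : A?  L(a) = {B, D} ∪ {¬A}
   apply at a: D⊑F; D⊑(∀s.⊥ ⊔ ∃r.D)
   open: L(a) ⊇ {B, D, F, ¬A, ∀s.¬F, …} — a ∉ A possible
2. a : B?  L(a) = {B, D} ∪ {¬B}
   clash {B, ¬B} at a — a ∈ B
3. a : C?  L(a) = {B, D} ∪ {¬C}
   apply at a: D⊑F; D⊑(∀s.⊥ ⊔ ∃r.D)
   open: L(a) ⊇ {B, D, F, ¬A, ¬C, …} — a ∉ C possible
4. a : D?  L(a) = {B, D} ∪ {¬D}
   clash {D, ¬D} at a — a ∈ D
5. a : E?  L(a) = {B, D} ∪ {¬E}
   apply at a: D⊑F; D⊑(∀s.⊥ ⊔ ∃r.D)
   open: L(a) ⊇ {B, D, F, ¬A, ¬E, …} — a ∉ E possible
6. a : F?  L(a) = {B, D} ∪ {¬F}
   clash {F, ¬F} at a — a ∈ F
7. Entailed for a: {B, D, F}

{B, D, F}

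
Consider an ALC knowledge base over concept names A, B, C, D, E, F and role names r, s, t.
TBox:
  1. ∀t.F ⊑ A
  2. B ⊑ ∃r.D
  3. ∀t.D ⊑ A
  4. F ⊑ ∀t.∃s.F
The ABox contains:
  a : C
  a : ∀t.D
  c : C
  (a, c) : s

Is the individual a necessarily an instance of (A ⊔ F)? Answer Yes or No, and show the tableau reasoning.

1. a : (A ⊔ F)?  L(a) = {C, ∀t.D} ∪ {(¬A ⊓ ¬F)}
   clash {A, ¬A} at a — a ∈ (A ⊔ F)
2. Hence a : (A ⊔ F): entailed.

Yes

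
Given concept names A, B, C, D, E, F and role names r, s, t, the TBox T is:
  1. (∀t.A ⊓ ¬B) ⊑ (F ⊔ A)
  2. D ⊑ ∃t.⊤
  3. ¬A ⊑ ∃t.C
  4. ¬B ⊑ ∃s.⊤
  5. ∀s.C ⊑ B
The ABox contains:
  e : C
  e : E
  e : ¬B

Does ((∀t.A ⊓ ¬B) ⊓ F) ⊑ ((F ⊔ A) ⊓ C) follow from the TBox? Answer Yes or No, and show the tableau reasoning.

1. ((∀t.A ⊓ ¬B) ⊓ F) ⊑ ((F ⊔ A) ⊓ C)  ⇔  (((∀t.A ⊓ ¬B) ⊓ F) ⊓ ((¬F ⊓ ¬A) ⊔ ¬C)) unsat w.r.t. T
   apply at x₀: (∀t.A ⊓ ¬B)⊑(F ⊔ A); ¬B⊑∃s.⊤
   open: L(x₀) ⊇ {A, F, ¬B, ¬C, ¬D, …} (+ ∃-successors)
2. Hence ((∀t.A ⊓ ¬B) ⊓ F) ⊑ ((F ⊔ A) ⊓ C): not entailed.

No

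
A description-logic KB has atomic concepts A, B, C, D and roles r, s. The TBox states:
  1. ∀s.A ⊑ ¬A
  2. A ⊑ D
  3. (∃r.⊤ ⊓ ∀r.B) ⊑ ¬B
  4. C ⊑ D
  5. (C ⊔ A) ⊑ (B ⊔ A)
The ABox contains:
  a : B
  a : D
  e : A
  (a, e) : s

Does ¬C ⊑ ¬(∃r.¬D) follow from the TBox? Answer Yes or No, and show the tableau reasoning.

No

1. ¬C ⊑ ¬(∃r.¬D)  ⇔  (¬C ⊓ ∃r.¬D) unsat w.r.t. T
   open: L(x₀) ⊇ {¬A, ¬C, ∃r.¬B, ∃r.¬D} (+ ∃-successors)
2. Hence ¬C ⊑ ¬(∃r.¬D): not entailed.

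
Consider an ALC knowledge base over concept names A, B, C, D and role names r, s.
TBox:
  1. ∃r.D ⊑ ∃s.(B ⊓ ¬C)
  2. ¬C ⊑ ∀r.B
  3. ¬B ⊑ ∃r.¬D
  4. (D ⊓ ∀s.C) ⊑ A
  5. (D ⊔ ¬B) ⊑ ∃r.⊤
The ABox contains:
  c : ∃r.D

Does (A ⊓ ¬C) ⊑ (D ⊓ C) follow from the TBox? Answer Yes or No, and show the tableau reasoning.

No

1. (A ⊓ ¬C) ⊑ (D ⊓ C)  ⇔  ((A ⊓ ¬C) ⊓ (¬D ⊔ ¬C)) unsat w.r.t. T
   apply at x₀: ¬C⊑∀r.B
   open: L(x₀) ⊇ {A, B, ¬C, ¬D, ∀r.B, …}
2. Hence (A ⊓ ¬C) ⊑ (D ⊓ C): not entailed.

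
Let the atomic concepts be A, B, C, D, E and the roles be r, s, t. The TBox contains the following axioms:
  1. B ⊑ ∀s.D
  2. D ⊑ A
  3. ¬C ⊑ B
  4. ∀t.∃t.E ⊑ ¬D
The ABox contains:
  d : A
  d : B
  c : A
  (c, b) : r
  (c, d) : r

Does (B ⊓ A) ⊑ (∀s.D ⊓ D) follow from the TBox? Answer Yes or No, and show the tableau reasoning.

1. (B ⊓ A) ⊑ (∀s.D ⊓ D)  ⇔  ((B ⊓ A) ⊓ (∃s.¬D ⊔ ¬D)) unsat w.r.t. T
   apply at x₀: B⊑∀s.D
   open: L(x₀) ⊇ {A, B, ¬D, ∀s.D}
2. Hence (B ⊓ A) ⊑ (∀s.D ⊓ D): not entailed.

No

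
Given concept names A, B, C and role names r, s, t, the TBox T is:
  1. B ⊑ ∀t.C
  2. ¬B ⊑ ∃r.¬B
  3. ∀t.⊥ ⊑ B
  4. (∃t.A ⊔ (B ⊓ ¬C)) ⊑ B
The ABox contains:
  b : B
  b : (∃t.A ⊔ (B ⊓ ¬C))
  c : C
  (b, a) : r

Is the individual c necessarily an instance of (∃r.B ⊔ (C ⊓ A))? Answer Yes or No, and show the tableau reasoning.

1. c : (∃r.B ⊔ (C ⊓ A))?  L(c) = {C} ∪ {(∀r.¬B ⊓ (¬C ⊔ ¬A))}
   open: L(c) ⊇ {C, ¬A, ¬B, ∀r.¬B, ∀t.¬A, …} (+ ∃-successors) — c ∉ (∃r.B ⊔ (C ⊓ A)) possible
2. Hence c : (∃r.B ⊔ (C ⊓ A)): not entailed.

No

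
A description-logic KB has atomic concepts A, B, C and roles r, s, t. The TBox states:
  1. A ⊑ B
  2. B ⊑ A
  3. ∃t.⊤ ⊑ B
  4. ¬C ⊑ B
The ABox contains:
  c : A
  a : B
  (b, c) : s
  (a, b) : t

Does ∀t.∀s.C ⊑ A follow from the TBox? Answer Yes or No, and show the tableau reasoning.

1. ∀t.∀s.C ⊑ A  ⇔  (∀t.∀s.C ⊓ ¬A) unsat w.r.t. T
   open: L(x₀) ⊇ {C, ¬A, ¬B, ∀t.∀s.C, ∀t.⊥}
2. Hence ∀t.∀s.C ⊑ A: not entailed.

No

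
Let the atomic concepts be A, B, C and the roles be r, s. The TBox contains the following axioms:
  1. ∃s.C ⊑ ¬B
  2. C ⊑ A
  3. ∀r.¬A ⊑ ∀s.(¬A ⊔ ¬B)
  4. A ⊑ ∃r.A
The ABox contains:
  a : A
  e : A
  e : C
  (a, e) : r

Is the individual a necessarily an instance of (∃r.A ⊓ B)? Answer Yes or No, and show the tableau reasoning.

No

1. a : (∃r.A ⊓ B)?  L(a) = {A} ∪ {(∀r.¬A ⊔ ¬B)}
   apply at a: A⊑∃r.A
   open: L(a) ⊇ {A, ¬B, ∃r.A} (+ ∃-successors) — a ∉ (∃r.A ⊓ B) possible
2. Hence a : (∃r.A ⊓ B): not entailed.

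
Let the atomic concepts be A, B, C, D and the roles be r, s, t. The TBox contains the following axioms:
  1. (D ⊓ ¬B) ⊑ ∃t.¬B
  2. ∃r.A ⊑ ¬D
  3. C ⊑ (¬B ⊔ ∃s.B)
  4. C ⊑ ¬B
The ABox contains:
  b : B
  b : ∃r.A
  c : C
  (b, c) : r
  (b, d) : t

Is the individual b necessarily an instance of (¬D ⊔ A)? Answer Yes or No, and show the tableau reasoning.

Yes

1. b : (¬D ⊔ A)?  L(b) = {B, ∃r.A} ∪ {(D ⊓ ¬A)}
   clash {B, ¬B} at b — b ∈ (¬D ⊔ A)
2. Hence b : (¬D ⊔ A): entailed.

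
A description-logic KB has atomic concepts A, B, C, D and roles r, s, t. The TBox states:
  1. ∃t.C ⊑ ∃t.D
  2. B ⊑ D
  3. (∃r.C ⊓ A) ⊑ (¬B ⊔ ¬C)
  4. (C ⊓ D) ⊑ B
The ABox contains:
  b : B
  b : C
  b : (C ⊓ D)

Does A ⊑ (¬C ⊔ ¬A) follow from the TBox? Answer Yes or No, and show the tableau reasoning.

No

1. A ⊑ (¬C ⊔ ¬A)  ⇔  (A ⊓ (C ⊓ A)) unsat w.r.t. T
   open: L(x₀) ⊇ {A, C, ¬B, ¬D, ∀r.¬C, …}
2. Hence A ⊑ (¬C ⊔ ¬A): not entailed.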